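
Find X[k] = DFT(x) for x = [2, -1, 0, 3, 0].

X[k] = Σ(n=0 to 4) x[n] · ω_5^(nk)
where ω_5 = e^(-2πi/5)

Computing each X[k]:
X[0] = 4
X[1] = -0.7361+2.7144i
X[2] = 3.7361-2.2654i
X[3] = 3.7361+2.2654i
X[4] = -0.7361-2.7144i

X = [4, -0.7361+2.7144i, 3.7361-2.2654i, 3.7361+2.2654i, -0.7361-2.7144i]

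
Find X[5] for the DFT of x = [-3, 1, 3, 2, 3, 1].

X[5] = Σ(n=0 to 5) x[n] · ω_6^(5n) where ω_6 = e^(-2πi/6)
= (-3)·ω_6^0 + (1)·ω_6^5 + (3)·ω_6^10 + (2)·ω_6^15 + (3)·ω_6^20 + (1)·ω_6^25

X[5] = -7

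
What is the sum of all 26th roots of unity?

Sum of all nth roots of unity equals 0 for n > 1 (geometric series with r ≠ 1).

0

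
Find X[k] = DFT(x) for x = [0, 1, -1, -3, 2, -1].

X[k] = Σ(n=0 to 5) x[n] · ω_6^(nk)
where ω_6 = e^(-2πi/6)

Computing each X[k]:
X[0] = -2
X[1] = 2.5000+0.8660i
X[2] = -3.5000-4.3301i
X[3] = 4
X[4] = -3.5000+4.3301i
X[5] = 2.5000-0.8660i

X = [-2, 2.5000+0.8660i, -3.5000-4.3301i, 4, -3.5000+4.3301i, 2.5000-0.8660i]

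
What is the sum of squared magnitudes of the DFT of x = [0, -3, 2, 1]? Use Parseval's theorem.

Parseval: Σ|x[n]|² = (1/N)Σ|X[k]|², so Σ|X[k]|² = N·Σ|x[n]|² = 4·14.0000

Σ|X[k]|² = N·Σ|x[n]|² = 4·14.0000 = 56.0000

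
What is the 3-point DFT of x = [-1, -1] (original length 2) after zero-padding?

Original 2-point DFT: [-2, 0]
Zero-padded 3-point DFT provides frequency interpolation.

DFT_3([x, 0, ...]) = [-2, -0.5000+0.8660i, -0.5000-0.8660i]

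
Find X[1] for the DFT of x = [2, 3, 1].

X[1] = Σ(n=0 to 2) x[n] · ω_3^(1n) where ω_3 = e^(-2πi/3)
= (2)·ω_3^0 + (3)·ω_3^1 + (1)·ω_3^2

X[1] = -1.7321i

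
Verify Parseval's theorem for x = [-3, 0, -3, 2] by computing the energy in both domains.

Time domain:
Σ|x[n]|² = |-3|² + |0|² + |-3|² + |2|² = 22.0000

Frequency domain:
(1/4)Σ|X[k]|² = (1/4)(|-4|² + |2i|² + |-8|² + |-2i|²) = (1/4)·88.0000 = 22.0000

Both sides agree, confirming Parseval's theorem.

Σ|x[n]|² = (1/N)Σ|X[k]|² = 22.0000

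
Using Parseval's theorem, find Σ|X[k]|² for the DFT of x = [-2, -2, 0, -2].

Parseval: Σ|x[n]|² = (1/N)Σ|X[k]|², so Σ|X[k]|² = N·Σ|x[n]|² = 4·12.0000

Σ|X[k]|² = N·Σ|x[n]|² = 4·12.0000 = 48.0000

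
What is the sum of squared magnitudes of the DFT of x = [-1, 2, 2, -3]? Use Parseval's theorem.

Parseval: Σ|x[n]|² = (1/N)Σ|X[k]|², so Σ|X[k]|² = N·Σ|x[n]|² = 4·18.0000

Σ|X[k]|² = N·Σ|x[n]|² = 4·18.0000 = 72.0000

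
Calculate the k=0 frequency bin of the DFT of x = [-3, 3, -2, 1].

X[0] = Σ(n=0 to 3) x[n] · ω_4^0 = Σ x[n]
= (-3) + (3) + (-2) + (1)

X[0] = -1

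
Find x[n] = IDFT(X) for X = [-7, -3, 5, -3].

x[n] = (1/4) Σ(k=0 to 3) X[k] · e^(2πikn/4)

Computing each x[n]:
x[0] = -2
x[1] = -3
x[2] = 1
x[3] = -3

x = [-2, -3, 1, -3]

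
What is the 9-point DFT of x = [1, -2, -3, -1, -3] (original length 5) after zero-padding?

Original 5-point DFT: [-8, 2.6910+0.2245i, 3.8090-2.4899i, 3.8090+2.4899i, 2.6910-0.2245i]
Zero-padded 9-point DFT provides frequency interpolation.

DFT_9([x, 0, ...]) = [-8, 2.2660+6.1321i, 1.6736+0.2013i, 4.0000+1.7321i, 0.5603-3.3327i, 0.5603+3.3327i, 4.0000-1.7321i, 1.6736-0.2013i, 2.2660-6.1321i]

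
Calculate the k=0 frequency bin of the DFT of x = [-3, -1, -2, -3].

X[0] = Σ(n=0 to 3) x[n] · ω_4^0 = Σ x[n]
= (-3) + (-1) + (-2) + (-3)

X[0] = -9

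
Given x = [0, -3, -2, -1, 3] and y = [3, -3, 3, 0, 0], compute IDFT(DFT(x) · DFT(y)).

(x ⊛ y)[n] = Σ(m=0 to 4) x[m] · y[(n-m) mod 5]

Computing each output sample:
(x ⊛ y)[0] = -12
(x ⊛ y)[1] = 0
(x ⊛ y)[2] = 3
(x ⊛ y)[3] = -6
(x ⊛ y)[4] = 6

x ⊛ y = [-12, 0, 3, -6, 6]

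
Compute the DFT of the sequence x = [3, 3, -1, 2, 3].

X[k] = Σ(n=0 to 4) x[n] · ω_5^(nk)
where ω_5 = e^(-2πi/5)

Computing each X[k]:
X[0] = 10
X[1] = 4.0451+1.7634i
X[2] = -1.5451-2.8532i
X[3] = -1.5451+2.8532i
X[4] = 4.0451-1.7634i

X = [10, 4.0451+1.7634i, -1.5451-2.8532i, -1.5451+2.8532i, 4.0451-1.7634i]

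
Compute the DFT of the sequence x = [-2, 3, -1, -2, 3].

X[k] = Σ(n=0 to 4) x[n] · ω_5^(nk)
where ω_5 = e^(-2πi/5)

Computing each X[k]:
X[0] = 1
X[1] = 2.2812-0.5878i
X[2] = -7.7812+0.9511i
X[3] = -7.7812-0.9511i
X[4] = 2.2812+0.5878i

X = [1, 2.2812-0.5878i, -7.7812+0.9511i, -7.7812-0.9511i, 2.2812+0.5878i]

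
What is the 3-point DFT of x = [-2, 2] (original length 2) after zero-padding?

Original 2-point DFT: [0, -4]
Zero-padded 3-point DFT provides frequency interpolation.

DFT_3([x, 0, ...]) = [0, -3.0000-1.7321i, -3.0000+1.7321i]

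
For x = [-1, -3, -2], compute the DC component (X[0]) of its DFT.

X[0] = Σ(n=0 to 2) x[n] · ω_3^0 = Σ x[n]
= (-1) + (-3) + (-2)

X[0] = -6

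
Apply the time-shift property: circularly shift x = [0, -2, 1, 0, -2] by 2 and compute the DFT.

Time shift by 2: X_shifted[k] = ω_5^(2k) · X[k]
Shifted x = [0, -2, 0, -2, 1]

DFT(x[n-2]) = [-3, 1.3090+1.6776i, 0.1910+3.6655i, 0.1910-3.6655i, 1.3090-1.6776i]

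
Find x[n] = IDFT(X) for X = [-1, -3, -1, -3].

x[n] = (1/4) Σ(k=0 to 3) X[k] · e^(2πikn/4)

Computing each x[n]:
x[0] = -2
x[1] = 0
x[2] = 1
x[3] = 0

x = [-2, 0, 1, 0]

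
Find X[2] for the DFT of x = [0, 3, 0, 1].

X[2] = Σ(n=0 to 3) x[n] · ω_4^(2n) where ω_4 = e^(-2πi/4)
= (0)·ω_4^0 + (3)·ω_4^2 + (0)·ω_4^4 + (1)·ω_4^6

X[2] = -4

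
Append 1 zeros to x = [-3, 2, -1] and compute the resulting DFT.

Original 3-point DFT: [-2, -3.5000-2.5981i, -3.5000+2.5981i]
Zero-padded 4-point DFT provides frequency interpolation.

DFT_4([x, 0, ...]) = [-2, -2-2i, -6, -2+2i]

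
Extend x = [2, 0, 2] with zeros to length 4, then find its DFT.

Original 3-point DFT: [4, 1.0000+1.7321i, 1.0000-1.7321i]
Zero-padded 4-point DFT provides frequency interpolation.

DFT_4([x, 0, ...]) = [4, 0, 4, 0]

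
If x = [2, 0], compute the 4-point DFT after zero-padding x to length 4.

Original 2-point DFT: [2, 2]
Zero-padded 4-point DFT provides frequency interpolation.

DFT_4([x, 0, ...]) = [2, 2, 2, 2]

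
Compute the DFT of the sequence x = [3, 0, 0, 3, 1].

X[k] = Σ(n=0 to 4) x[n] · ω_5^(nk)
where ω_5 = e^(-2πi/5)

Computing each X[k]:
X[0] = 7
X[1] = 0.8820+2.7144i
X[2] = 3.1180-2.2654i
X[3] = 3.1180+2.2654i
X[4] = 0.8820-2.7144i

X = [7, 0.8820+2.7144i, 3.1180-2.2654i, 3.1180+2.2654i, 0.8820-2.7144i]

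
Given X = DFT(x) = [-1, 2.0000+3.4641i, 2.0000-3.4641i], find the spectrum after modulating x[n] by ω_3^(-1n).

Modulation property: DFT(ω_3^(-1n)·x[n]) = X[(k-1) mod 3], so circularly shift X by 1 positions.

X[k-1] = [2.0000-3.4641i, -1, 2.0000+3.4641i]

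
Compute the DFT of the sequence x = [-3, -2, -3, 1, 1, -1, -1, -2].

X[k] = Σ(n=0 to 7) x[n] · ω_8^(nk)
where ω_8 = e^(-2πi/8)

Computing each X[k]:
X[0] = -10
X[1] = -6.8284+0.5858i
X[2] = 2+2i
X[3] = -1.1716-3.4142i
X[4] = -2
X[5] = -1.1716+3.4142i
X[6] = 2-2i
X[7] = -6.8284-0.5858i

X = [-10, -6.8284+0.5858i, 2+2i, -1.1716-3.4142i, -2, -1.1716+3.4142i, 2-2i, -6.8284-0.5858i]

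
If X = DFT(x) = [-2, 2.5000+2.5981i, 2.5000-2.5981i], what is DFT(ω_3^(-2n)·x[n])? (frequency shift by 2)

Modulation property: DFT(ω_3^(-2n)·x[n]) = X[(k-2) mod 3], so circularly shift X by 2 positions.

X[k-2] = [2.5000+2.5981i, 2.5000-2.5981i, -2]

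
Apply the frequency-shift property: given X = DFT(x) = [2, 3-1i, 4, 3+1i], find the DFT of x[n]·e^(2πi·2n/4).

Modulation property: DFT(ω_4^(-2n)·x[n]) = X[(k-2) mod 4], so circularly shift X by 2 positions.

X[k-2] = [4, 3+1i, 2, 3-1i]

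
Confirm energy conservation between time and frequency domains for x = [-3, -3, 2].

Time domain:
Σ|x[n]|² = |-3|² + |-3|² + |2|² = 22.0000

Frequency domain:
(1/3)Σ|X[k]|² = (1/3)(|-4|² + |-2.5000+4.3301i|² + |-2.5000-4.3301i|²) = (1/3)·66.0000 = 22.0000

Both sides agree, confirming Parseval's theorem.

Σ|x[n]|² = (1/N)Σ|X[k]|² = 22.0000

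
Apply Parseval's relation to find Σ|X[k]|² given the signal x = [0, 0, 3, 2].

Parseval: Σ|x[n]|² = (1/N)Σ|X[k]|², so Σ|X[k]|² = N·Σ|x[n]|² = 4·13.0000

Σ|X[k]|² = N·Σ|x[n]|² = 4·13.0000 = 52.0000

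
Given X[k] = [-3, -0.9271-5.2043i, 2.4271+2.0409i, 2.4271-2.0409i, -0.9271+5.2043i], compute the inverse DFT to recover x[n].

x[n] = (1/5) Σ(k=0 to 4) X[k] · e^(2πikn/5)

Computing each x[n]:
x[0] = 0
x[1] = 0
x[2] = 2
x[3] = -2
x[4] = -3

x = [0, 0, 2, -2, -3]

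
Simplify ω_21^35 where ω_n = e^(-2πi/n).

Since ω_21^21 = 1, powers reduce modulo 21.
35 mod 21 = 14
So ω_21^35 = ω_21^14 = e^(-2πi·14/21)

ω_21^35 = ω_21^14 = -0.5000+0.8660i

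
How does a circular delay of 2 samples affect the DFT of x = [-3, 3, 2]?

Time shift by 2: X_shifted[k] = ω_3^(2k) · X[k]
Shifted x = [3, 2, -3]

DFT(x[n-2]) = [2, 3.5000-4.3301i, 3.5000+4.3301i]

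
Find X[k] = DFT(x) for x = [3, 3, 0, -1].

X[k] = Σ(n=0 to 3) x[n] · ω_4^(nk)
where ω_4 = e^(-2πi/4)

Computing each X[k]:
X[0] = 5
X[1] = 3-4i
X[2] = 1
X[3] = 3+4i

X = [5, 3-4i, 1, 3+4i]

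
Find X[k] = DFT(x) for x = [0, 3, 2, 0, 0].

X[k] = Σ(n=0 to 4) x[n] · ω_5^(nk)
where ω_5 = e^(-2πi/5)

Computing each X[k]:
X[0] = 5
X[1] = -0.6910-4.0287i
X[2] = -1.8090+0.1388i
X[3] = -1.8090-0.1388i
X[4] = -0.6910+4.0287i

X = [5, -0.6910-4.0287i, -1.8090+0.1388i, -1.8090-0.1388i, -0.6910+4.0287i]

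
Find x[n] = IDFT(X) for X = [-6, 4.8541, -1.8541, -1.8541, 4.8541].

x[n] = (1/5) Σ(k=0 to 4) X[k] · e^(2πikn/5)

Computing each x[n]:
x[0] = 0
x[1] = 0
x[2] = -3
x[3] = -3
x[4] = 0

x = [0, 0, -3, -3, 0]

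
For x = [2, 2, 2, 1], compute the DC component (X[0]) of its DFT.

X[0] = Σ(n=0 to 3) x[n] · ω_4^0 = Σ x[n]
= (2) + (2) + (2) + (1)

X[0] = 7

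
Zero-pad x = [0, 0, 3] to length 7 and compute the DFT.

Original 3-point DFT: [3, -1.5000+2.5981i, -1.5000-2.5981i]
Zero-padded 7-point DFT provides frequency interpolation.

DFT_7([x, 0, ...]) = [3, -0.6676-2.9248i, -2.7029+1.3017i, 1.8705+2.3455i, 1.8705-2.3455i, -2.7029-1.3017i, -0.6676+2.9248i]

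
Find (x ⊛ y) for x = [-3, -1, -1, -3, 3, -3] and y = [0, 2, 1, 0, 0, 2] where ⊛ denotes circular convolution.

(x ⊛ y)[n] = Σ(m=0 to 5) x[m] · y[(n-m) mod 6]

Computing each output sample:
(x ⊛ y)[0] = -5
(x ⊛ y)[1] = -11
(x ⊛ y)[2] = -11
(x ⊛ y)[3] = 3
(x ⊛ y)[4] = -13
(x ⊛ y)[5] = -3

x ⊛ y = [-5, -11, -11, 3, -13, -3]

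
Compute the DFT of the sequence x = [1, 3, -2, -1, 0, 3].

X[k] = Σ(n=0 to 5) x[n] · ω_6^(nk)
where ω_6 = e^(-2πi/6)

Computing each X[k]:
X[0] = 4
X[1] = 6.0000+1.7321i
X[2] = -2.0000-1.7321i
X[3] = -6
X[4] = -2.0000+1.7321i
X[5] = 6.0000-1.7321i

X = [4, 6.0000+1.7321i, -2.0000-1.7321i, -6, -2.0000+1.7321i, 6.0000-1.7321i]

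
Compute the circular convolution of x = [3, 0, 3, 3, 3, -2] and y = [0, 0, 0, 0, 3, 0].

(x ⊛ y)[n] = Σ(m=0 to 5) x[m] · y[(n-m) mod 6]

Computing each output sample:
(x ⊛ y)[0] = 9
(x ⊛ y)[1] = 9
(x ⊛ y)[2] = 9
(x ⊛ y)[3] = -6
(x ⊛ y)[4] = 9
(x ⊛ y)[5] = 0

x ⊛ y = [9, 9, 9, -6, 9, 0]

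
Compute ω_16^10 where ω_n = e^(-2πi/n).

ω_16^10 = e^(-2πi·10/16)
= cos(-2π·10/16) + i·sin(-2π·10/16)
= cos(-20π/16) + i·sin(-20π/16)

ω_16^10 = cos(-20π/16) + i·sin(-20π/16) = -0.7071+0.7071i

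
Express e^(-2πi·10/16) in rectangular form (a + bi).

ω_16^10 = e^(-2πi·10/16)
= cos(-2π·10/16) + i·sin(-2π·10/16)
= cos(-20π/16) + i·sin(-20π/16)

ω_16^10 = cos(-20π/16) + i·sin(-20π/16) = -0.7071+0.7071i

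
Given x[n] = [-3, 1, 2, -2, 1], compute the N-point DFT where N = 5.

X[k] = Σ(n=0 to 4) x[n] · ω_5^(nk)
where ω_5 = e^(-2πi/5)

Computing each X[k]:
X[0] = -1
X[1] = -2.3820-2.3511i
X[2] = -4.6180+3.8042i
X[3] = -4.6180-3.8042i
X[4] = -2.3820+2.3511i

X = [-1, -2.3820-2.3511i, -4.6180+3.8042i, -4.6180-3.8042i, -2.3820+2.3511i]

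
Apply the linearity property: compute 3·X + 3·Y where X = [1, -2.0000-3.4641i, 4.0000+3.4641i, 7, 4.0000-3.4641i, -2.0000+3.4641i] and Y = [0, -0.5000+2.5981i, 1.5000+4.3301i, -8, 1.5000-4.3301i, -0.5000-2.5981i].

By linearity: DFT(3x + 3y) = 3·DFT(x) + 3·DFT(y)
= 3·[1, -2.0000-3.4641i, 4.0000+3.4641i, 7, 4.0000-3.4641i, -2.0000+3.4641i] + 3·[0, -0.5000+2.5981i, 1.5000+4.3301i, -8, 1.5000-4.3301i, -0.5000-2.5981i]

Computing element-wise:
Z[0] = 3·(1) + 3·(0) = 3
Z[1] = 3·(-2.0000-3.4641i) + 3·(-0.5000+2.5981i) = -7.5000-2.5980i
Z[2] = 3·(4.0000+3.4641i) + 3·(1.5000+4.3301i) = 16.5000+23.3826i
Z[3] = 3·(7) + 3·(-8) = -3
Z[4] = 3·(4.0000-3.4641i) + 3·(1.5000-4.3301i) = 16.5000-23.3826i
Z[5] = 3·(-2.0000+3.4641i) + 3·(-0.5000-2.5981i) = -7.5000+2.5980i

DFT(3x + 3y) = 3·X + 3·Y = [3, -7.5000-2.5980i, 16.5000+23.3826i, -3, 16.5000-23.3826i, -7.5000+2.5980i]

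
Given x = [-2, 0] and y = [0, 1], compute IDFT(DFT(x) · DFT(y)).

(x ⊛ y)[n] = Σ(m=0 to 1) x[m] · y[(n-m) mod 2]

Computing each output sample:
(x ⊛ y)[0] = 0
(x ⊛ y)[1] = -2

x ⊛ y = [0, -2]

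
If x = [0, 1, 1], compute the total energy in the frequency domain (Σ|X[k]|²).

Parseval: Σ|x[n]|² = (1/N)Σ|X[k]|², so Σ|X[k]|² = N·Σ|x[n]|² = 3·2.0000

Σ|X[k]|² = N·Σ|x[n]|² = 3·2.0000 = 6.0000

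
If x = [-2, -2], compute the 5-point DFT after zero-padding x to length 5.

Original 2-point DFT: [-4, 0]
Zero-padded 5-point DFT provides frequency interpolation.

DFT_5([x, 0, ...]) = [-4, -2.6180+1.9021i, -0.3820+1.1756i, -0.3820-1.1756i, -2.6180-1.9021i]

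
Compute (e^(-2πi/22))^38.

Since ω_22^22 = 1, powers reduce modulo 22.
38 mod 22 = 16
So ω_22^38 = ω_22^16 = e^(-2πi·16/22)

ω_22^38 = ω_22^16 = -0.1423+0.9898i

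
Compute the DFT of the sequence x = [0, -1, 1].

X[k] = Σ(n=0 to 2) x[n] · ω_3^(nk)
where ω_3 = e^(-2πi/3)

Computing each X[k]:
X[0] = 0
X[1] = 1.7321i
X[2] = -1.7321i

X = [0, 1.7321i, -1.7321i]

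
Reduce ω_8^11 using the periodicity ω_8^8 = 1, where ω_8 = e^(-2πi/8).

Since ω_8^8 = 1, powers reduce modulo 8.
11 mod 8 = 3
So ω_8^11 = ω_8^3 = e^(-2πi·3/8)

ω_8^11 = ω_8^3 = -0.7071-0.7071i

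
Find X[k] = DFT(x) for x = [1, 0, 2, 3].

X[k] = Σ(n=0 to 3) x[n] · ω_4^(nk)
where ω_4 = e^(-2πi/4)

Computing each X[k]:
X[0] = 6
X[1] = -1+3i
X[2] = 0
X[3] = -1-3i

X = [6, -1+3i, 0, -1-3i]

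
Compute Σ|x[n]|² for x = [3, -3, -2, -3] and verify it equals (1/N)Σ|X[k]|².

Time domain:
Σ|x[n]|² = |3|² + |-3|² + |-2|² + |-3|² = 31.0000

Frequency domain:
(1/4)Σ|X[k]|² = (1/4)(|-5|² + |5|² + |7|² + |5|²) = (1/4)·124.0000 = 31.0000

Both sides agree, confirming Parseval's theorem.

Σ|x[n]|² = (1/N)Σ|X[k]|² = 31.0000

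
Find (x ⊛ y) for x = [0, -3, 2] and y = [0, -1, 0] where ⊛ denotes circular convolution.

(x ⊛ y)[n] = Σ(m=0 to 2) x[m] · y[(n-m) mod 3]

Computing each output sample:
(x ⊛ y)[0] = -2
(x ⊛ y)[1] = 0
(x ⊛ y)[2] = 3

x ⊛ y = [-2, 0, 3]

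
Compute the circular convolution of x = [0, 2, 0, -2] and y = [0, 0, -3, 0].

(x ⊛ y)[n] = Σ(m=0 to 3) x[m] · y[(n-m) mod 4]

Computing each output sample:
(x ⊛ y)[0] = 0
(x ⊛ y)[1] = 6
(x ⊛ y)[2] = 0
(x ⊛ y)[3] = -6

x ⊛ y = [0, 6, 0, -6]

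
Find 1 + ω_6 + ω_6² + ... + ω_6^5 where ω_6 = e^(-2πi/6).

Sum of all nth roots of unity equals 0 for n > 1 (geometric series with r ≠ 1).

0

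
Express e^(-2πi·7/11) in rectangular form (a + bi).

ω_11^7 = e^(-2πi·7/11)
= cos(-2π·7/11) + i·sin(-2π·7/11)
= cos(-14π/11) + i·sin(-14π/11)

ω_11^7 = cos(-14π/11) + i·sin(-14π/11) = -0.6549+0.7557i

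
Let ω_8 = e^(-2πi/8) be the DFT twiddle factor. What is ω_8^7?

ω_8^7 = e^(-2πi·7/8)
= cos(-2π·7/8) + i·sin(-2π·7/8)
= cos(-14π/8) + i·sin(-14π/8)

ω_8^7 = cos(-14π/8) + i·sin(-14π/8) = 0.7071+0.7071i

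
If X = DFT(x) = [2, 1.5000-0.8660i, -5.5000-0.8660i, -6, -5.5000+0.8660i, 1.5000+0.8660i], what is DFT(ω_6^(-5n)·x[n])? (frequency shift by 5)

Modulation property: DFT(ω_6^(-5n)·x[n]) = X[(k-5) mod 6], so circularly shift X by 5 positions.

X[k-5] = [1.5000-0.8660i, -5.5000-0.8660i, -6, -5.5000+0.8660i, 1.5000+0.8660i, 2]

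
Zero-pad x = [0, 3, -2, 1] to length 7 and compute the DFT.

Original 4-point DFT: [2, 2-2i, -6, 2+2i]
Zero-padded 7-point DFT provides frequency interpolation.

DFT_7([x, 0, ...]) = [2, 1.4145-0.8295i, 1.7579-3.0107i, -4.1724-3.8402i, -4.1724+3.8402i, 1.7579+3.0107i, 1.4145+0.8295i]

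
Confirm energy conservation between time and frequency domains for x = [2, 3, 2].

Time domain:
Σ|x[n]|² = |2|² + |3|² + |2|² = 17.0000

Frequency domain:
(1/3)Σ|X[k]|² = (1/3)(|7|² + |-0.5000-0.8660i|² + |-0.5000+0.8660i|²) = (1/3)·51.0000 = 17.0000

Both sides agree, confirming Parseval's theorem.

Σ|x[n]|² = (1/N)Σ|X[k]|² = 17.0000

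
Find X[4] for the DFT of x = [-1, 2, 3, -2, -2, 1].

X[4] = Σ(n=0 to 5) x[n] · ω_6^(4n) where ω_6 = e^(-2πi/6)
= (-1)·ω_6^0 + (2)·ω_6^4 + (3)·ω_6^8 + (-2)·ω_6^12 + (-2)·ω_6^16 + (1)·ω_6^20

X[4] = -5.0000-3.4641i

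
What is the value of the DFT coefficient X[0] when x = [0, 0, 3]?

X[0] = Σ(n=0 to 2) x[n] · ω_3^0 = Σ x[n]
= (0) + (0) + (3)

X[0] = 3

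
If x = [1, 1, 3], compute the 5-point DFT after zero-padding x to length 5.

Original 3-point DFT: [5, -1.0000+1.7321i, -1.0000-1.7321i]
Zero-padded 5-point DFT provides frequency interpolation.

DFT_5([x, 0, ...]) = [5, -1.1180-2.7144i, 1.1180+2.2654i, 1.1180-2.2654i, -1.1180+2.7144i]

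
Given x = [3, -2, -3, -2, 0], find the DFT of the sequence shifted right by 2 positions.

Time shift by 2: X_shifted[k] = ω_5^(2k) · X[k]
Shifted x = [-2, 0, 3, -2, -3]

DFT(x[n-2]) = [-4, -3.7361-5.7921i, 0.7361+2.9919i, 0.7361-2.9919i, -3.7361+5.7921i]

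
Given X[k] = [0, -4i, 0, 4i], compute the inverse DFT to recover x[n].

x[n] = (1/4) Σ(k=0 to 3) X[k] · e^(2πikn/4)

Computing each x[n]:
x[0] = 0
x[1] = 2
x[2] = 0
x[3] = -2

x = [0, 2, 0, -2]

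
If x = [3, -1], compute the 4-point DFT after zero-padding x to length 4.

Original 2-point DFT: [2, 4]
Zero-padded 4-point DFT provides frequency interpolation.

DFT_4([x, 0, ...]) = [2, 3+1i, 4, 3-1i]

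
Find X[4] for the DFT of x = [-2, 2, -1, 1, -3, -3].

X[4] = Σ(n=0 to 5) x[n] · ω_6^(4n) where ω_6 = e^(-2πi/6)
= (-2)·ω_6^0 + (2)·ω_6^4 + (-1)·ω_6^8 + (1)·ω_6^12 + (-3)·ω_6^16 + (-3)·ω_6^20

X[4] = 1.5000+2.5981i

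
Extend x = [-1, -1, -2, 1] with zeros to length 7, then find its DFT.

Original 4-point DFT: [-3, 1+2i, -3, 1-2i]
Zero-padded 7-point DFT provides frequency interpolation.

DFT_7([x, 0, ...]) = [-3, -2.0794+2.2978i, 1.6479+0.8890i, -1.5685-2.1047i, -1.5685+2.1047i, 1.6479-0.8890i, -2.0794-2.2978i]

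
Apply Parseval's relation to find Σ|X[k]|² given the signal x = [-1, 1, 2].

Parseval: Σ|x[n]|² = (1/N)Σ|X[k]|², so Σ|X[k]|² = N·Σ|x[n]|² = 3·6.0000

Σ|X[k]|² = N·Σ|x[n]|² = 3·6.0000 = 18.0000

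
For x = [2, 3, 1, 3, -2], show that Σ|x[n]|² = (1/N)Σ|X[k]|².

Time domain:
Σ|x[n]|² = |2|² + |3|² + |1|² + |3|² + |-2|² = 27.0000

Frequency domain:
(1/5)Σ|X[k]|² = (1/5)(|7|² + |-0.9271-3.5797i|² + |2.4271-4.8410i|² + |2.4271+4.8410i|² + |-0.9271+3.5797i|²) = (1/5)·135.0000 = 27.0000

Both sides agree, confirming Parseval's theorem.

Σ|x[n]|² = (1/N)Σ|X[k]|² = 27.0000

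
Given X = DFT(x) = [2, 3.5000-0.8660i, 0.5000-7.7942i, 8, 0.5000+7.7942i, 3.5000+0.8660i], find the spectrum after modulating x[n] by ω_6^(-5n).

Modulation property: DFT(ω_6^(-5n)·x[n]) = X[(k-5) mod 6], so circularly shift X by 5 positions.

X[k-5] = [3.5000-0.8660i, 0.5000-7.7942i, 8, 0.5000+7.7942i, 3.5000+0.8660i, 2]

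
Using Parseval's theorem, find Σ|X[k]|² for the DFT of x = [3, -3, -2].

Parseval: Σ|x[n]|² = (1/N)Σ|X[k]|², so Σ|X[k]|² = N·Σ|x[n]|² = 3·22.0000

Σ|X[k]|² = N·Σ|x[n]|² = 3·22.0000 = 66.0000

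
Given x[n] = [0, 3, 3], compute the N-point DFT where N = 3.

X[k] = Σ(n=0 to 2) x[n] · ω_3^(nk)
where ω_3 = e^(-2πi/3)

Computing each X[k]:
X[0] = 6
X[1] = -3
X[2] = -3

X = [6, -3, -3]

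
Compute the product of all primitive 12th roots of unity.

The primitive 12th roots of unity are ω_12^k for k coprime to 12: k ∈ {1, 5, 7, 11}
Their product equals the constant term of the cyclotomic polynomial Φ_12(x) up to sign.
For n ≥ 3, the product of all primitive nth roots of unity is 1. (For n=1 it is 1; for n=2 it is -1.)

1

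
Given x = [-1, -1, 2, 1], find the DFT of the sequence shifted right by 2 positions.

Time shift by 2: X_shifted[k] = ω_4^(2k) · X[k]
Shifted x = [2, 1, -1, -1]

DFT(x[n-2]) = [1, 3-2i, 1, 3+2i]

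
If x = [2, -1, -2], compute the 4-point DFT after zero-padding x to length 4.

Original 3-point DFT: [-1, 3.5000-0.8660i, 3.5000+0.8660i]
Zero-padded 4-point DFT provides frequency interpolation.

DFT_4([x, 0, ...]) = [-1, 4+1i, 1, 4-1i]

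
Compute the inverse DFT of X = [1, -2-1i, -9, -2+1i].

x[n] = (1/4) Σ(k=0 to 3) X[k] · e^(2πikn/4)

Computing each x[n]:
x[0] = -3
x[1] = 3
x[2] = -1
x[3] = 2

x = [-3, 3, -1, 2]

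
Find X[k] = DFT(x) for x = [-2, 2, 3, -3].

X[k] = Σ(n=0 to 3) x[n] · ω_4^(nk)
where ω_4 = e^(-2πi/4)

Computing each X[k]:
X[0] = 0
X[1] = -5-5i
X[2] = 2
X[3] = -5+5i

X = [0, -5-5i, 2, -5+5i]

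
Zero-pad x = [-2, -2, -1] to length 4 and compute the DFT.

Original 3-point DFT: [-5, -0.5000+0.8660i, -0.5000-0.8660i]
Zero-padded 4-point DFT provides frequency interpolation.

DFT_4([x, 0, ...]) = [-5, -1+2i, -1, -1-2i]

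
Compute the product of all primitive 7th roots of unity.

The primitive 7th roots of unity are ω_7^k for k coprime to 7: k ∈ {1, 2, 3, 4, 5, 6}
Their product equals the constant term of the cyclotomic polynomial Φ_7(x) up to sign.
For n ≥ 3, the product of all primitive nth roots of unity is 1. (For n=1 it is 1; for n=2 it is -1.)

1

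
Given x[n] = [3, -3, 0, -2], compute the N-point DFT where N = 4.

X[k] = Σ(n=0 to 3) x[n] · ω_4^(nk)
where ω_4 = e^(-2πi/4)

Computing each X[k]:
X[0] = -2
X[1] = 3+1i
X[2] = 8
X[3] = 3-1i

X = [-2, 3+1i, 8, 3-1i]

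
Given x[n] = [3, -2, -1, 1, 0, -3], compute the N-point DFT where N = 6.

X[k] = Σ(n=0 to 5) x[n] · ω_6^(nk)
where ω_6 = e^(-2πi/6)

Computing each X[k]:
X[0] = -2
X[1] = 0
X[2] = 7.0000-1.7321i
X[3] = 6
X[4] = 7.0000+1.7321i
X[5] = 0

X = [-2, 0, 7.0000-1.7321i, 6, 7.0000+1.7321i, 0]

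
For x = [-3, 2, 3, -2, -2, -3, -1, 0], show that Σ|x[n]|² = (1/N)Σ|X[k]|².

Time domain:
Σ|x[n]|² = |-3|² + |2|² + |3|² + |-2|² + |-2|² + |-3|² + |-1|² + |0|² = 40.0000

Frequency domain:
(1/8)Σ|X[k]|² = (1/8)(|-6|² + |3.9497-6.1213i|² + |-7-1i|² + |-5.9497+1.8787i|² + |0|² + |-5.9497-1.8787i|² + |-7+1i|² + |3.9497+6.1213i|²) = (1/8)·320.0000 = 40.0000

Both sides agree, confirming Parseval's theorem.

Σ|x[n]|² = (1/N)Σ|X[k]|² = 40.0000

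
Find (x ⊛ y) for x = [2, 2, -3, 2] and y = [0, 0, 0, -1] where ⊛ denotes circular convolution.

(x ⊛ y)[n] = Σ(m=0 to 3) x[m] · y[(n-m) mod 4]

Computing each output sample:
(x ⊛ y)[0] = -2
(x ⊛ y)[1] = 3
(x ⊛ y)[2] = -2
(x ⊛ y)[3] = -2

x ⊛ y = [-2, 3, -2, -2]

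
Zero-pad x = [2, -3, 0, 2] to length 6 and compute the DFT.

Original 4-point DFT: [1, 2+5i, 3, 2-5i]
Zero-padded 6-point DFT provides frequency interpolation.

DFT_6([x, 0, ...]) = [1, -1.5000+2.5981i, 5.5000+2.5981i, 3, 5.5000-2.5981i, -1.5000-2.5981i]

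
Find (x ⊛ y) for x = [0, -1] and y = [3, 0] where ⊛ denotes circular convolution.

(x ⊛ y)[n] = Σ(m=0 to 1) x[m] · y[(n-m) mod 2]

Computing each output sample:
(x ⊛ y)[0] = 0
(x ⊛ y)[1] = -3

x ⊛ y = [0, -3]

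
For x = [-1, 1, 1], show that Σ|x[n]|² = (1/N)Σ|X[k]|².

Time domain:
Σ|x[n]|² = |-1|² + |1|² + |1|² = 3.0000

Frequency domain:
(1/3)Σ|X[k]|² = (1/3)(|1|² + |-2|² + |-2|²) = (1/3)·9.0000 = 3.0000

Both sides agree, confirming Parseval's theorem.

Σ|x[n]|² = (1/N)Σ|X[k]|² = 3.0000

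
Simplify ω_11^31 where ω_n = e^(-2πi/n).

Since ω_11^11 = 1, powers reduce modulo 11.
31 mod 11 = 9
So ω_11^31 = ω_11^9 = e^(-2πi·9/11)

ω_11^31 = ω_11^9 = 0.4154+0.9096i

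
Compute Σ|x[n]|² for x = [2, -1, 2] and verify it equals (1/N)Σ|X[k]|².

Time domain:
Σ|x[n]|² = |2|² + |-1|² + |2|² = 9.0000

Frequency domain:
(1/3)Σ|X[k]|² = (1/3)(|3|² + |1.5000+2.5981i|² + |1.5000-2.5981i|²) = (1/3)·27.0000 = 9.0000

Both sides agree, confirming Parseval's theorem.

Σ|x[n]|² = (1/N)Σ|X[k]|² = 9.0000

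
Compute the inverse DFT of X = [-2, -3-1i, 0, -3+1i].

x[n] = (1/4) Σ(k=0 to 3) X[k] · e^(2πikn/4)

Computing each x[n]:
x[0] = -2
x[1] = 0
x[2] = 1
x[3] = -1

x = [-2, 0, 1, -1]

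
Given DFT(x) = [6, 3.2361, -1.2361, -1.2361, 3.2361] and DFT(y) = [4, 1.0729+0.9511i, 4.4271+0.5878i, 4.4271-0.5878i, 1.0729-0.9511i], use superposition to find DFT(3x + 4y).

By linearity: DFT(3x + 4y) = 3·DFT(x) + 4·DFT(y)
= 3·[6, 3.2361, -1.2361, -1.2361, 3.2361] + 4·[4, 1.0729+0.9511i, 4.4271+0.5878i, 4.4271-0.5878i, 1.0729-0.9511i]

Computing element-wise:
Z[0] = 3·(6) + 4·(4) = 34
Z[1] = 3·(3.2361) + 4·(1.0729+0.9511i) = 13.9999+3.8044i
Z[2] = 3·(-1.2361) + 4·(4.4271+0.5878i) = 14.0001+2.3512i
Z[3] = 3·(-1.2361) + 4·(4.4271-0.5878i) = 14.0001-2.3512i
Z[4] = 3·(3.2361) + 4·(1.0729-0.9511i) = 13.9999-3.8044i

DFT(3x + 4y) = 3·X + 4·Y = [34, 13.9999+3.8044i, 14.0001+2.3512i, 14.0001-2.3512i, 13.9999-3.8044i]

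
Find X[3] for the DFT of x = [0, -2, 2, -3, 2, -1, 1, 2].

X[3] = Σ(n=0 to 7) x[n] · ω_8^(3n) where ω_8 = e^(-2πi/8)
= (0)·ω_8^0 + (-2)·ω_8^3 + (2)·ω_8^6 + (-3)·ω_8^9 + (2)·ω_8^12 + (-1)·ω_8^15 + (1)·ω_8^18 + (2)·ω_8^21

X[3] = -4.8284+5.2426i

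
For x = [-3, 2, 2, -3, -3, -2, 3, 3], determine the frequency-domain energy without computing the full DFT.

Parseval: Σ|x[n]|² = (1/N)Σ|X[k]|², so Σ|X[k]|² = N·Σ|x[n]|² = 8·57.0000

Σ|X[k]|² = N·Σ|x[n]|² = 8·57.0000 = 456.0000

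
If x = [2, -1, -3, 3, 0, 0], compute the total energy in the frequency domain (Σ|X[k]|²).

Parseval: Σ|x[n]|² = (1/N)Σ|X[k]|², so Σ|X[k]|² = N·Σ|x[n]|² = 6·23.0000

Σ|X[k]|² = N·Σ|x[n]|² = 6·23.0000 = 138.0000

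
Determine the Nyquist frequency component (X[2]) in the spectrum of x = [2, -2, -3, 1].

X[2] = Σ(n=0 to 3) x[n] · ω_4^(2n) where ω_4 = e^(-2πi/4)
= (2)·ω_4^0 + (-2)·ω_4^2 + (-3)·ω_4^4 + (1)·ω_4^6

X[2] = 0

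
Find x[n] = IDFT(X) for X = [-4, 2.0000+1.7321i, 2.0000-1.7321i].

x[n] = (1/3) Σ(k=0 to 2) X[k] · e^(2πikn/3)

Computing each x[n]:
x[0] = 0
x[1] = -3
x[2] = -1

x = [0, -3, -1]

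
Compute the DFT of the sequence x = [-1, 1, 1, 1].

X[k] = Σ(n=0 to 3) x[n] · ω_4^(nk)
where ω_4 = e^(-2πi/4)

Computing each X[k]:
X[0] = 2
X[1] = -2
X[2] = -2
X[3] = -2

X = [2, -2, -2, -2]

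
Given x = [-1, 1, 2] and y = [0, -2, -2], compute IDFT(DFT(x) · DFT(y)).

(x ⊛ y)[n] = Σ(m=0 to 2) x[m] · y[(n-m) mod 3]

Computing each output sample:
(x ⊛ y)[0] = -6
(x ⊛ y)[1] = -2
(x ⊛ y)[2] = 0

x ⊛ y = [-6, -2, 0]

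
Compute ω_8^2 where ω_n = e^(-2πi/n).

ω_8^2 = e^(-2πi·2/8)
= cos(-2π·2/8) + i·sin(-2π·2/8)
= cos(-4π/8) + i·sin(-4π/8)

ω_8^2 = cos(-4π/8) + i·sin(-4π/8) = -1i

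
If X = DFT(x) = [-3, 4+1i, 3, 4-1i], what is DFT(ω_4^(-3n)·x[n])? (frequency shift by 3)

Modulation property: DFT(ω_4^(-3n)·x[n]) = X[(k-3) mod 4], so circularly shift X by 3 positions.

X[k-3] = [4+1i, 3, 4-1i, -3]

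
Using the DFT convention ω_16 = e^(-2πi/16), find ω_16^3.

ω_16^3 = e^(-2πi·3/16)
= cos(-2π·3/16) + i·sin(-2π·3/16)
= cos(-6π/16) + i·sin(-6π/16)

ω_16^3 = cos(-6π/16) + i·sin(-6π/16) = 0.3827-0.9239i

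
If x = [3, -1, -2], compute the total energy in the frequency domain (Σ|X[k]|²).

Parseval: Σ|x[n]|² = (1/N)Σ|X[k]|², so Σ|X[k]|² = N·Σ|x[n]|² = 3·14.0000

Σ|X[k]|² = N·Σ|x[n]|² = 3·14.0000 = 42.0000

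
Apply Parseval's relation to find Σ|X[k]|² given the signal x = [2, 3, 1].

Parseval: Σ|x[n]|² = (1/N)Σ|X[k]|², so Σ|X[k]|² = N·Σ|x[n]|² = 3·14.0000

Σ|X[k]|² = N·Σ|x[n]|² = 3·14.0000 = 42.0000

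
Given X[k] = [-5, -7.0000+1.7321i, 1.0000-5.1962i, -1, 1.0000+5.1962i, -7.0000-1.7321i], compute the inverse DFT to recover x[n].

x[n] = (1/6) Σ(k=0 to 5) X[k] · e^(2πikn/6)

Computing each x[n]:
x[0] = -3
x[1] = -1
x[2] = -2
x[3] = 2
x[4] = 2
x[5] = -3

x = [-3, -1, -2, 2, 2, -3]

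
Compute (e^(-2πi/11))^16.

Since ω_11^11 = 1, powers reduce modulo 11.
16 mod 11 = 5
So ω_11^16 = ω_11^5 = e^(-2πi·5/11)

ω_11^16 = ω_11^5 = -0.9595-0.2817i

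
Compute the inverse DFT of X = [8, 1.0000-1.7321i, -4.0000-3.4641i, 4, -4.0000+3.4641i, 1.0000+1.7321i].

x[n] = (1/6) Σ(k=0 to 5) X[k] · e^(2πikn/6)

Computing each x[n]:
x[0] = 1
x[1] = 3
x[2] = 2
x[3] = -1
x[4] = 3
x[5] = 0

x = [1, 3, 2, -1, 3, 0]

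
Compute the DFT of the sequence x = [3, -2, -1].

X[k] = Σ(n=0 to 2) x[n] · ω_3^(nk)
where ω_3 = e^(-2πi/3)

Computing each X[k]:
X[0] = 0
X[1] = 4.5000+0.8660i
X[2] = 4.5000-0.8660i

X = [0, 4.5000+0.8660i, 4.5000-0.8660i]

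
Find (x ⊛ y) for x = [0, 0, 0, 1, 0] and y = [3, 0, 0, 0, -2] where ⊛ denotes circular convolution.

(x ⊛ y)[n] = Σ(m=0 to 4) x[m] · y[(n-m) mod 5]

Computing each output sample:
(x ⊛ y)[0] = 0
(x ⊛ y)[1] = 0
(x ⊛ y)[2] = -2
(x ⊛ y)[3] = 3
(x ⊛ y)[4] = 0

x ⊛ y = [0, 0, -2, 3, 0]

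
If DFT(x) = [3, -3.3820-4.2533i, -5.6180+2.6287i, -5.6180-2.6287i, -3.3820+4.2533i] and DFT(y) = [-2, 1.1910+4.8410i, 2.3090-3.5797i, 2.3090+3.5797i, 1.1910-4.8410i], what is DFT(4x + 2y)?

By linearity: DFT(4x + 2y) = 4·DFT(x) + 2·DFT(y)
= 4·[3, -3.3820-4.2533i, -5.6180+2.6287i, -5.6180-2.6287i, -3.3820+4.2533i] + 2·[-2, 1.1910+4.8410i, 2.3090-3.5797i, 2.3090+3.5797i, 1.1910-4.8410i]

Computing element-wise:
Z[0] = 4·(3) + 2·(-2) = 8
Z[1] = 4·(-3.3820-4.2533i) + 2·(1.1910+4.8410i) = -11.1460-7.3312i
Z[2] = 4·(-5.6180+2.6287i) + 2·(2.3090-3.5797i) = -17.8540+3.3554i
Z[3] = 4·(-5.6180-2.6287i) + 2·(2.3090+3.5797i) = -17.8540-3.3554i
Z[4] = 4·(-3.3820+4.2533i) + 2·(1.1910-4.8410i) = -11.1460+7.3312i

DFT(4x + 2y) = 4·X + 2·Y = [8, -11.1460-7.3312i, -17.8540+3.3554i, -17.8540-3.3554i, -11.1460+7.3312i]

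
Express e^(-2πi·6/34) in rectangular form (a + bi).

ω_34^6 = e^(-2πi·6/34)
= cos(-2π·6/34) + i·sin(-2π·6/34)
= cos(-12π/34) + i·sin(-12π/34)

ω_34^6 = cos(-12π/34) + i·sin(-12π/34) = 0.4457-0.8952i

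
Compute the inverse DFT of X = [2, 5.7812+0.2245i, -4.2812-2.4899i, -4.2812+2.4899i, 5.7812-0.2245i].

x[n] = (1/5) Σ(k=0 to 4) X[k] · e^(2πikn/5)

Computing each x[n]:
x[0] = 1
x[1] = 3
x[2] = -3
x[3] = -1
x[4] = 2

x = [1, 3, -3, -1, 2]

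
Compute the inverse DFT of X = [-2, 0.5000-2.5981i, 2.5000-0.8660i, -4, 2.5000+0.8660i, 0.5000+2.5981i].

x[n] = (1/6) Σ(k=0 to 5) X[k] · e^(2πikn/6)

Computing each x[n]:
x[0] = 0
x[1] = 1
x[2] = -1
x[3] = 1
x[4] = -2
x[5] = -1

x = [0, 1, -1, 1, -2, -1]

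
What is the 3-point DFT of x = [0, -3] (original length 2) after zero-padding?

Original 2-point DFT: [-3, 3]
Zero-padded 3-point DFT provides frequency interpolation.

DFT_3([x, 0, ...]) = [-3, 1.5000+2.5981i, 1.5000-2.5981i]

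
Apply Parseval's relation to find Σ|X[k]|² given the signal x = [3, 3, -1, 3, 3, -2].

Parseval: Σ|x[n]|² = (1/N)Σ|X[k]|², so Σ|X[k]|² = N·Σ|x[n]|² = 6·41.0000

Σ|X[k]|² = N·Σ|x[n]|² = 6·41.0000 = 246.0000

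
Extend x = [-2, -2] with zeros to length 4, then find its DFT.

Original 2-point DFT: [-4, 0]
Zero-padded 4-point DFT provides frequency interpolation.

DFT_4([x, 0, ...]) = [-4, -2+2i, 0, -2-2i]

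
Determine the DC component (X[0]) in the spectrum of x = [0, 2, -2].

X[0] = Σ(n=0 to 2) x[n] · ω_3^0 = Σ x[n]
= (0) + (2) + (-2)

X[0] = 0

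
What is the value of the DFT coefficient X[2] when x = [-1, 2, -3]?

X[2] = Σ(n=0 to 2) x[n] · ω_3^(2n) where ω_3 = e^(-2πi/3)
= (-1)·ω_3^0 + (2)·ω_3^2 + (-3)·ω_3^4

X[2] = -0.5000+4.3301i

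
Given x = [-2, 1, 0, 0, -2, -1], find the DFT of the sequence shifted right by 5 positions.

Time shift by 5: X_shifted[k] = ω_6^(5k) · X[k]
Shifted x = [1, 0, 0, -2, -1, -2]

DFT(x[n-5]) = [-4, 2.5000-2.5981i, 0.5000-0.8660i, 4, 0.5000+0.8660i, 2.5000+2.5981i]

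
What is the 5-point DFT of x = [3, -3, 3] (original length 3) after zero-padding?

Original 3-point DFT: [3, 3.0000+5.1962i, 3.0000-5.1962i]
Zero-padded 5-point DFT provides frequency interpolation.

DFT_5([x, 0, ...]) = [3, -0.3541+1.0898i, 6.3541+4.6165i, 6.3541-4.6165i, -0.3541-1.0898i]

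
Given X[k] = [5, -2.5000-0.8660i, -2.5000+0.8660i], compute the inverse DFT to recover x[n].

x[n] = (1/3) Σ(k=0 to 2) X[k] · e^(2πikn/3)

Computing each x[n]:
x[0] = 0
x[1] = 3
x[2] = 2

x = [0, 3, 2]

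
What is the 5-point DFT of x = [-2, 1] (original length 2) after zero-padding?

Original 2-point DFT: [-1, -3]
Zero-padded 5-point DFT provides frequency interpolation.

DFT_5([x, 0, ...]) = [-1, -1.6910-0.9511i, -2.8090-0.5878i, -2.8090+0.5878i, -1.6910+0.9511i]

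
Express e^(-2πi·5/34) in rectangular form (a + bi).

ω_34^5 = e^(-2πi·5/34)
= cos(-2π·5/34) + i·sin(-2π·5/34)
= cos(-10π/34) + i·sin(-10π/34)

ω_34^5 = cos(-10π/34) + i·sin(-10π/34) = 0.6026-0.7980i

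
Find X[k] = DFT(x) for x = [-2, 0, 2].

X[k] = Σ(n=0 to 2) x[n] · ω_3^(nk)
where ω_3 = e^(-2πi/3)

Computing each X[k]:
X[0] = 0
X[1] = -3.0000+1.7321i
X[2] = -3.0000-1.7321i

X = [0, -3.0000+1.7321i, -3.0000-1.7321i]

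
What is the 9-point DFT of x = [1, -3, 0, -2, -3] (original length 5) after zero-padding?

Original 5-point DFT: [-7, 0.7639-1.1756i, 5.2361+1.9021i, 5.2361-1.9021i, 0.7639+1.1756i]
Zero-padded 9-point DFT provides frequency interpolation.

DFT_9([x, 0, ...]) = [-7, 2.5209+4.6865i, -0.8191-0.7060i, 2.0000+5.1962i, 4.2981-0.1963i, 4.2981+0.1963i, 2.0000-5.1962i, -0.8191+0.7060i, 2.5209-4.6865i]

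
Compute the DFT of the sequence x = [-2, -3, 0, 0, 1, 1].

X[k] = Σ(n=0 to 5) x[n] · ω_6^(nk)
where ω_6 = e^(-2πi/6)

Computing each X[k]:
X[0] = -3
X[1] = -3.5000+4.3301i
X[2] = -1.5000+2.5981i
X[3] = 1
X[4] = -1.5000-2.5981i
X[5] = -3.5000-4.3301i

X = [-3, -3.5000+4.3301i, -1.5000+2.5981i, 1, -1.5000-2.5981i, -3.5000-4.3301i]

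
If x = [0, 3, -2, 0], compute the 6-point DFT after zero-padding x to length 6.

Original 4-point DFT: [1, 2-3i, -5, 2+3i]
Zero-padded 6-point DFT provides frequency interpolation.

DFT_6([x, 0, ...]) = [1, 2.5000-0.8660i, -0.5000-4.3301i, -5, -0.5000+4.3301i, 2.5000+0.8660i]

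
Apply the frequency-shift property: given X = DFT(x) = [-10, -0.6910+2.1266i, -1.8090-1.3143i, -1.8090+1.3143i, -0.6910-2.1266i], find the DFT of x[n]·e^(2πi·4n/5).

Modulation property: DFT(ω_5^(-4n)·x[n]) = X[(k-4) mod 5], so circularly shift X by 4 positions.

X[k-4] = [-0.6910+2.1266i, -1.8090-1.3143i, -1.8090+1.3143i, -0.6910-2.1266i, -10]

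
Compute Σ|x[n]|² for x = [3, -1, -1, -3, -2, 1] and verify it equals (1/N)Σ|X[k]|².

Time domain:
Σ|x[n]|² = |3|² + |-1|² + |-1|² + |-3|² + |-2|² + |1|² = 25.0000

Frequency domain:
(1/6)Σ|X[k]|² = (1/6)(|-3|² + |7.5000+0.8660i|² + |1.5000+2.5981i|² + |3|² + |1.5000-2.5981i|² + |7.5000-0.8660i|²) = (1/6)·150.0000 = 25.0000

Both sides agree, confirming Parseval's theorem.

Σ|x[n]|² = (1/N)Σ|X[k]|² = 25.0000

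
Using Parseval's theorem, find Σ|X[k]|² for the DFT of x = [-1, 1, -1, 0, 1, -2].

Parseval: Σ|x[n]|² = (1/N)Σ|X[k]|², so Σ|X[k]|² = N·Σ|x[n]|² = 6·8.0000

Σ|X[k]|² = N·Σ|x[n]|² = 6·8.0000 = 48.0000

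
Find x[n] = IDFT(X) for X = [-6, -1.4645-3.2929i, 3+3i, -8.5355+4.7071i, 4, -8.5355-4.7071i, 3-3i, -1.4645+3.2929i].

x[n] = (1/8) Σ(k=0 to 7) X[k] · e^(2πikn/8)

Computing each x[n]:
x[0] = -2
x[1] = -1
x[2] = 1
x[3] = -2
x[4] = 3
x[5] = -3
x[6] = -3
x[7] = 1

x = [-2, -1, 1, -2, 3, -3, -3, 1]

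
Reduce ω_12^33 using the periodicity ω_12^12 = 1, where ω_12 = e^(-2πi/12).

Since ω_12^12 = 1, powers reduce modulo 12.
33 mod 12 = 9
So ω_12^33 = ω_12^9 = e^(-2πi·9/12)

ω_12^33 = ω_12^9 = 1i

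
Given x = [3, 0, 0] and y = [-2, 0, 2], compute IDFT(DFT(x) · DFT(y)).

(x ⊛ y)[n] = Σ(m=0 to 2) x[m] · y[(n-m) mod 3]

Computing each output sample:
(x ⊛ y)[0] = -6
(x ⊛ y)[1] = 0
(x ⊛ y)[2] = 6

x ⊛ y = [-6, 0, 6]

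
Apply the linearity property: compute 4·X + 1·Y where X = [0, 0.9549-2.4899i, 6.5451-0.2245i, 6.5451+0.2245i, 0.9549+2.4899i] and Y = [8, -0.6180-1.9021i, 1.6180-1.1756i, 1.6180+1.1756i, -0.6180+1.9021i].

By linearity: DFT(4x + 1y) = 4·DFT(x) + 1·DFT(y)
= 4·[0, 0.9549-2.4899i, 6.5451-0.2245i, 6.5451+0.2245i, 0.9549+2.4899i] + 1·[8, -0.6180-1.9021i, 1.6180-1.1756i, 1.6180+1.1756i, -0.6180+1.9021i]

Computing element-wise:
Z[0] = 4·(0) + 1·(8) = 8
Z[1] = 4·(0.9549-2.4899i) + 1·(-0.6180-1.9021i) = 3.2016-11.8617i
Z[2] = 4·(6.5451-0.2245i) + 1·(1.6180-1.1756i) = 27.7984-2.0736i
Z[3] = 4·(6.5451+0.2245i) + 1·(1.6180+1.1756i) = 27.7984+2.0736i
Z[4] = 4·(0.9549+2.4899i) + 1·(-0.6180+1.9021i) = 3.2016+11.8617i

DFT(4x + 1y) = 4·X + 1·Y = [8, 3.2016-11.8617i, 27.7984-2.0736i, 27.7984+2.0736i, 3.2016+11.8617i]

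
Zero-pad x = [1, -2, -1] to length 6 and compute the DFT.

Original 3-point DFT: [-2, 2.5000+0.8660i, 2.5000-0.8660i]
Zero-padded 6-point DFT provides frequency interpolation.

DFT_6([x, 0, ...]) = [-2, 0.5000+2.5981i, 2.5000+0.8660i, 2, 2.5000-0.8660i, 0.5000-2.5981i]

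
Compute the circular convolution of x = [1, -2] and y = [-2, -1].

(x ⊛ y)[n] = Σ(m=0 to 1) x[m] · y[(n-m) mod 2]

Computing each output sample:
(x ⊛ y)[0] = 0
(x ⊛ y)[1] = 3

x ⊛ y = [0, 3]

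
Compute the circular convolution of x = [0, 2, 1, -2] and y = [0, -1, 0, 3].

(x ⊛ y)[n] = Σ(m=0 to 3) x[m] · y[(n-m) mod 4]

Computing each output sample:
(x ⊛ y)[0] = 8
(x ⊛ y)[1] = 3
(x ⊛ y)[2] = -8
(x ⊛ y)[3] = -1

x ⊛ y = [8, 3, -8, -1]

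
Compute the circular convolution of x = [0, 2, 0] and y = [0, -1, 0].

(x ⊛ y)[n] = Σ(m=0 to 2) x[m] · y[(n-m) mod 3]

Computing each output sample:
(x ⊛ y)[0] = 0
(x ⊛ y)[1] = 0
(x ⊛ y)[2] = -2

x ⊛ y = [0, 0, -2]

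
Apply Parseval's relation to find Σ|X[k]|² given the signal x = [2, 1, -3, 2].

Parseval: Σ|x[n]|² = (1/N)Σ|X[k]|², so Σ|X[k]|² = N·Σ|x[n]|² = 4·18.0000

Σ|X[k]|² = N·Σ|x[n]|² = 4·18.0000 = 72.0000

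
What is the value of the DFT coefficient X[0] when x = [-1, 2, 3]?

X[0] = Σ(n=0 to 2) x[n] · ω_3^0 = Σ x[n]
= (-1) + (2) + (3)

X[0] = 4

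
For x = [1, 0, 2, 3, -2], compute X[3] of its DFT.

X[3] = Σ(n=0 to 4) x[n] · ω_5^(3n) where ω_5 = e^(-2πi/5)
= (1)·ω_5^0 + (0)·ω_5^3 + (2)·ω_5^6 + (3)·ω_5^9 + (-2)·ω_5^12

X[3] = 4.1631+2.1266i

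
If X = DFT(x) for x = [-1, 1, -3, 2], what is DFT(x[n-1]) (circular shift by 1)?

Time shift by 1: X_shifted[k] = ω_4^(1k) · X[k]
Shifted x = [2, -1, 1, -3]

DFT(x[n-1]) = [-1, 1-2i, 7, 1+2i]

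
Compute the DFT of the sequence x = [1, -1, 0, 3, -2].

X[k] = Σ(n=0 to 4) x[n] · ω_5^(nk)
where ω_5 = e^(-2πi/5)

Computing each X[k]:
X[0] = 1
X[1] = -2.3541+0.8123i
X[2] = 4.3541-3.4410i
X[3] = 4.3541+3.4410i
X[4] = -2.3541-0.8123i

X = [1, -2.3541+0.8123i, 4.3541-3.4410i, 4.3541+3.4410i, -2.3541-0.8123i]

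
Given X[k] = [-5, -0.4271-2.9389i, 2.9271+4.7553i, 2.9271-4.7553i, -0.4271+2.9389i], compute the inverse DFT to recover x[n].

x[n] = (1/5) Σ(k=0 to 4) X[k] · e^(2πikn/5)

Computing each x[n]:
x[0] = 0
x[1] = -2
x[2] = 2
x[3] = -3
x[4] = -2

x = [0, -2, 2, -3, -2]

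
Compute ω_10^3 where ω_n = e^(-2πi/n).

ω_10^3 = e^(-2πi·3/10)
= cos(-2π·3/10) + i·sin(-2π·3/10)
= cos(-6π/10) + i·sin(-6π/10)

ω_10^3 = cos(-6π/10) + i·sin(-6π/10) = -0.3090-0.9511i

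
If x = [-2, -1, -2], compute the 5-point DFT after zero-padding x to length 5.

Original 3-point DFT: [-5, -0.5000-0.8660i, -0.5000+0.8660i]
Zero-padded 5-point DFT provides frequency interpolation.

DFT_5([x, 0, ...]) = [-5, -0.6910+2.1266i, -1.8090-1.3143i, -1.8090+1.3143i, -0.6910-2.1266i]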